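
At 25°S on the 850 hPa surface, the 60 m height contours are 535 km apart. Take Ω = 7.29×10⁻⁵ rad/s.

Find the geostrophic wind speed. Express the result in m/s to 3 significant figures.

17.9 m/s

Coriolis parameter at 25°S:
f = 2Ω sin φ = 2 × 7.29×10⁻⁵ × sin 25° = 6.16×10⁻⁵ s⁻¹
Height gradient: |∂Z/∂n| = 60 m / 535000 m = 1.12×10⁻⁴
On a pressure surface, geostrophic balance gives V_g = (g/f)|∂Z/∂n|:
V_g = 9.81 × 1.12×10⁻⁴ / 6.16×10⁻⁵ = 17.9 m/s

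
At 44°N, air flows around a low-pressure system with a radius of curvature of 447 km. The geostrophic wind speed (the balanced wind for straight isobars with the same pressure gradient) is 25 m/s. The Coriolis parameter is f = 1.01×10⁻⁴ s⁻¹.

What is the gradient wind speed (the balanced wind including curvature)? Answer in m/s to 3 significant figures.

Around a low, centrifugal force acts outward with Coriolis, so pressure-gradient force balances both:
(1/ρ)|∂P/∂n| = fV + V²/R  →  V² + fR·V − fR·V_g = 0
With fR = 1.01×10⁻⁴ × 447×10³ m = 45.1 m/s:
V = [−fR + √((fR)² + 4 fR V_g)]/2 = [−45.1 + √(45.1² + 4×45.1×25)]/2 = 17.9 m/s
Subgeostrophic (V < V_g = 25 m/s), as expected around a low.

17.9 m/s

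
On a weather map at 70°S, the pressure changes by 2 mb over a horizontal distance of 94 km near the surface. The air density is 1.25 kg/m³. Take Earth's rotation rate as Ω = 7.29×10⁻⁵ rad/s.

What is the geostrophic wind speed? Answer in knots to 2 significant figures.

Coriolis parameter at 70°S:
f = 2Ω sin φ = 2 × 7.29×10⁻⁵ × sin 70° = 1.37×10⁻⁴ s⁻¹
Pressure gradient: |∂P/∂n| = 200 Pa / 94000 m = 2.13×10⁻³ Pa/m
Geostrophic balance (pressure-gradient force = Coriolis force):
V_g = (1/(fρ)) |∂P/∂n| = 2.13×10⁻³ / (1.37×10⁻⁴ × 1.25) = 12.4 m/s
Converting: 12.4 m/s × 1.944 = 24 knots

24 knots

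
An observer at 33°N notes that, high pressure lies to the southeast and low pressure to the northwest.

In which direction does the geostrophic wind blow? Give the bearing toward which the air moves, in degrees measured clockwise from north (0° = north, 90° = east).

045°

The pressure-gradient force points toward the northwest (bearing 315°).
Geostrophic balance: in the Northern Hemisphere the Coriolis force deflects motion to the right, so the geostrophic wind blows 90° to the right of the pressure-gradient force (low pressure on the left).
Rotating 315° by 90° clockwise gives 045° — the wind blows toward the northeast.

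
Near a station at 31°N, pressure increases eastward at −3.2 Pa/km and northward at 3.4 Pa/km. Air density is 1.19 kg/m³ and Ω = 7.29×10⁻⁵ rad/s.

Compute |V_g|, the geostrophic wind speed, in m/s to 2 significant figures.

52 m/s

Coriolis parameter at 31°N:
f = 2Ω sin φ = 2 × 7.29×10⁻⁵ × sin 31° = 7.51×10⁻⁵ s⁻¹
Component geostrophic relations (x east, y north):
u_g = −(1/(fρ)) ∂P/∂y,  v_g = (1/(fρ)) ∂P/∂x
u_g = −(3.4×10⁻³)/(7.51×10⁻⁵ × 1.19) = −38.0 m/s;  v_g = (−3.2×10⁻³)/(7.51×10⁻⁵ × 1.19) = −35.8 m/s
|V_g| = √(u_g² + v_g²) = 52.2 m/s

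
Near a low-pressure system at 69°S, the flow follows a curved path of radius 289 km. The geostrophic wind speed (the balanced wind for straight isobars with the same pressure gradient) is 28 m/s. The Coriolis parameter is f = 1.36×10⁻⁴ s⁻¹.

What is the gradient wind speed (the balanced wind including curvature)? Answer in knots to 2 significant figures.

Around a low, centrifugal force acts outward with Coriolis, so pressure-gradient force balances both:
(1/ρ)|∂P/∂n| = fV + V²/R  →  V² + fR·V − fR·V_g = 0
With fR = 1.36×10⁻⁴ × 289×10³ m = 39.3 m/s:
V = [−fR + √((fR)² + 4 fR V_g)]/2 = [−39.3 + √(39.3² + 4×39.3×28)]/2 = 18.9 m/s
Subgeostrophic (V < V_g = 28 m/s), as expected around a low.
Converting: 18.9 m/s × 1.944 = 37 knots

37 knots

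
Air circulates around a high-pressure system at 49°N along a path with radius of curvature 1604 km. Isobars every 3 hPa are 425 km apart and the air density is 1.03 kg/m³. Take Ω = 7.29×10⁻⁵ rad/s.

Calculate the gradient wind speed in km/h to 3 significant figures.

Coriolis parameter at 49°N:
f = 2Ω sin φ = 2 × 7.29×10⁻⁵ × sin 49° = 1.10×10⁻⁴ s⁻¹
Pressure gradient: |∂P/∂n| = 300 Pa / 425000 m = 7.06×10⁻⁴ Pa/m
Geostrophic speed: V_g = |∂P/∂n|/(fρ) = 7.06×10⁻⁴/(1.10×10⁻⁴ × 1.03) = 6.23 m/s
Around a high, pressure-gradient force acts outward with centrifugal, so Coriolis balances both:
fV = (1/ρ)|∂P/∂n| + V²/R  →  V² − fR·V + fR·V_g = 0
With fR = 1.10×10⁻⁴ × 1604×10³ m = 176 m/s:
V = [fR − √((fR)² − 4 fR V_g)]/2 = [176 − √(176² − 4×176×6.23)]/2 = 6.46 m/s
Supergeostrophic (V > V_g = 6.23 m/s), as expected around a high.
Converting: 6.46 m/s × 3.6 = 23.3 km/h

23.3 km/h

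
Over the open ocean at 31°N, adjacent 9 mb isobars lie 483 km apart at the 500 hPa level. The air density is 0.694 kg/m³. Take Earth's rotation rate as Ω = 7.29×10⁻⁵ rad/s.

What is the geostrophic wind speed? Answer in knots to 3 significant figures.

Coriolis parameter at 31°N:
f = 2Ω sin φ = 2 × 7.29×10⁻⁵ × sin 31° = 7.51×10⁻⁵ s⁻¹
Pressure gradient: |∂P/∂n| = 900 Pa / 483000 m = 1.86×10⁻³ Pa/m
Geostrophic balance (pressure-gradient force = Coriolis force):
V_g = (1/(fρ)) |∂P/∂n| = 1.86×10⁻³ / (7.51×10⁻⁵ × 0.694) = 35.8 m/s
Converting: 35.8 m/s × 1.944 = 69.5 knots

69.5 knots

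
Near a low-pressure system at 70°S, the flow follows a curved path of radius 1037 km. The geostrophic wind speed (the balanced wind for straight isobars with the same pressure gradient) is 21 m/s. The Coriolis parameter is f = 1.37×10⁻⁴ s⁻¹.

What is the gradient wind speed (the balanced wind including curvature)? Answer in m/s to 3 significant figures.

18.6 m/s

Around a low, centrifugal force acts outward with Coriolis, so pressure-gradient force balances both:
(1/ρ)|∂P/∂n| = fV + V²/R  →  V² + fR·V − fR·V_g = 0
With fR = 1.37×10⁻⁴ × 1037×10³ m = 142 m/s:
V = [−fR + √((fR)² + 4 fR V_g)]/2 = [−142 + √(142² + 4×142×21)]/2 = 18.6 m/s
Subgeostrophic (V < V_g = 21 m/s), as expected around a low.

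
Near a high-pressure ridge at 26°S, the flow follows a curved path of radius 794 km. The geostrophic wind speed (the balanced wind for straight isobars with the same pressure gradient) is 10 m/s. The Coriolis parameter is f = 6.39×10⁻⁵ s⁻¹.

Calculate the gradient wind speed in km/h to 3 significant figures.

Around a high, pressure-gradient force acts outward with centrifugal, so Coriolis balances both:
fV = (1/ρ)|∂P/∂n| + V²/R  →  V² − fR·V + fR·V_g = 0
With fR = 6.39×10⁻⁵ × 794×10³ m = 50.7 m/s:
V = [fR − √((fR)² − 4 fR V_g)]/2 = [50.7 − √(50.7² − 4×50.7×10)]/2 = 13.7 m/s
Supergeostrophic (V > V_g = 10 m/s), as expected around a high.
Converting: 13.7 m/s × 3.6 = 49.3 km/h

49.3 km/h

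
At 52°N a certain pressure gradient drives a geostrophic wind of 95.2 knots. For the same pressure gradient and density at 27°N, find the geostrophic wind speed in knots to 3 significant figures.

165 knots

With the same pressure gradient and density, V_g ∝ 1/f ∝ 1/sin φ.
V₂ = V₁ · sin φ₁ / sin φ₂ = 95.2 × sin 52° / sin 27°
V₂ = 95.2 × 0.7880/0.4540 = 165 knots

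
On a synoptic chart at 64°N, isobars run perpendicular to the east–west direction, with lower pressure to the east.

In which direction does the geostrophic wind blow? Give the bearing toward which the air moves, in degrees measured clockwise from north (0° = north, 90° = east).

The pressure-gradient force points toward the east (bearing 090°).
Geostrophic balance: in the Northern Hemisphere the Coriolis force deflects motion to the right, so the geostrophic wind blows 90° to the right of the pressure-gradient force (low pressure on the left).
Rotating 090° by 90° clockwise gives 180° — the wind blows toward the south.

180°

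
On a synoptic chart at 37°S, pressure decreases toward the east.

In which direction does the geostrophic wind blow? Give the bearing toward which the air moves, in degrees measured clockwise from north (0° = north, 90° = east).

000°

The pressure-gradient force points toward the east (bearing 090°).
Geostrophic balance: in the Southern Hemisphere the Coriolis force deflects motion to the left, so the geostrophic wind blows 90° to the left of the pressure-gradient force (low pressure on the right).
Rotating 090° by 90° counterclockwise gives 000° — the wind blows toward the north.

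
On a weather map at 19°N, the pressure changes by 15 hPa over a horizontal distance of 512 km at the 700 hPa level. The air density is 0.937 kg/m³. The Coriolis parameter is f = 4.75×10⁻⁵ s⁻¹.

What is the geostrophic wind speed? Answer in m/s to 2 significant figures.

Pressure gradient: |∂P/∂n| = 1500 Pa / 512000 m = 2.93×10⁻³ Pa/m
Geostrophic balance (pressure-gradient force = Coriolis force):
V_g = (1/(fρ)) |∂P/∂n| = 2.93×10⁻³ / (4.75×10⁻⁵ × 0.937) = 65.8 m/s

66 m/s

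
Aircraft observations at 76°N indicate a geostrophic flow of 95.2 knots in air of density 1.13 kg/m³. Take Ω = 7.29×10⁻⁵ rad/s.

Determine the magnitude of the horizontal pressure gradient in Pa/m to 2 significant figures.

7.8×10⁻³ Pa/m

Coriolis parameter at 76°N:
f = 2Ω sin φ = 2 × 7.29×10⁻⁵ × sin 76° = 1.41×10⁻⁴ s⁻¹
Wind speed in SI: 95.2 knots = 49.0 m/s
Geostrophic balance rearranged: |∂P/∂n| = f ρ V_g
|∂P/∂n| = 1.41×10⁻⁴ × 1.13 × 49.0 = 7.83×10⁻³ Pa/m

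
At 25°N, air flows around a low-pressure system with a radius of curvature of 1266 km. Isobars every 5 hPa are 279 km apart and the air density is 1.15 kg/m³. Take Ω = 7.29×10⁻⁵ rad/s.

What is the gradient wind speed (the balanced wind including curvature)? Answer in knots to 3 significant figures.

Coriolis parameter at 25°N:
f = 2Ω sin φ = 2 × 7.29×10⁻⁵ × sin 25° = 6.16×10⁻⁵ s⁻¹
Pressure gradient: |∂P/∂n| = 500 Pa / 279000 m = 1.79×10⁻³ Pa/m
Geostrophic speed: V_g = |∂P/∂n|/(fρ) = 1.79×10⁻³/(6.16×10⁻⁵ × 1.15) = 25.3 m/s
Around a low, centrifugal force acts outward with Coriolis, so pressure-gradient force balances both:
(1/ρ)|∂P/∂n| = fV + V²/R  →  V² + fR·V − fR·V_g = 0
With fR = 6.16×10⁻⁵ × 1266×10³ m = 78.0 m/s:
V = [−fR + √((fR)² + 4 fR V_g)]/2 = [−78.0 + √(78.0² + 4×78.0×25.3)]/2 = 20.1 m/s
Subgeostrophic (V < V_g = 25.3 m/s), as expected around a low.
Converting: 20.1 m/s × 1.944 = 39.1 knots

39.1 knots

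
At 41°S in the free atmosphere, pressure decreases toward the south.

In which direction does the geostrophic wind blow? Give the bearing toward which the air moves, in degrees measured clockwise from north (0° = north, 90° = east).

090°

The pressure-gradient force points toward the south (bearing 180°).
Geostrophic balance: in the Southern Hemisphere the Coriolis force deflects motion to the left, so the geostrophic wind blows 90° to the left of the pressure-gradient force (low pressure on the right).
Rotating 180° by 90° counterclockwise gives 090° — the wind blows toward the east.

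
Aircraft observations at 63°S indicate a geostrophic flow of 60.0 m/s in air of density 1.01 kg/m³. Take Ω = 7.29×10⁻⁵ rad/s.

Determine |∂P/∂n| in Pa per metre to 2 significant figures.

7.9×10⁻³ Pa/m

Coriolis parameter at 63°S:
f = 2Ω sin φ = 2 × 7.29×10⁻⁵ × sin 63° = 1.30×10⁻⁴ s⁻¹
Geostrophic balance rearranged: |∂P/∂n| = f ρ V_g
|∂P/∂n| = 1.30×10⁻⁴ × 1.01 × 60.0 = 7.87×10⁻³ Pa/m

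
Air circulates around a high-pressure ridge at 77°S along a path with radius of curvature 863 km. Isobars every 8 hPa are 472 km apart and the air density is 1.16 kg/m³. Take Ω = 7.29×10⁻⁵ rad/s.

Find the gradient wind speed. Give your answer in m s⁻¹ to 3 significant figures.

11.3 m s⁻¹

Coriolis parameter at 77°S:
f = 2Ω sin φ = 2 × 7.29×10⁻⁵ × sin 77° = 1.42×10⁻⁴ s⁻¹
Pressure gradient: |∂P/∂n| = 800 Pa / 472000 m = 1.69×10⁻³ Pa/m
Geostrophic speed: V_g = |∂P/∂n|/(fρ) = 1.69×10⁻³/(1.42×10⁻⁴ × 1.16) = 10.3 m/s
Around a high, pressure-gradient force acts outward with centrifugal, so Coriolis balances both:
fV = (1/ρ)|∂P/∂n| + V²/R  →  V² − fR·V + fR·V_g = 0
With fR = 1.42×10⁻⁴ × 863×10³ m = 123 m/s:
V = [fR − √((fR)² − 4 fR V_g)]/2 = [123 − √(123² − 4×123×10.3)]/2 = 11.3 m/s
Supergeostrophic (V > V_g = 10.3 m/s), as expected around a high.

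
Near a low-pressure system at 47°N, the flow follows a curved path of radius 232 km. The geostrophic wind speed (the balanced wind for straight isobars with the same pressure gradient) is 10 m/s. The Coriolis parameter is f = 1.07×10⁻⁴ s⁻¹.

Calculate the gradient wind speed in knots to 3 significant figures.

Around a low, centrifugal force acts outward with Coriolis, so pressure-gradient force balances both:
(1/ρ)|∂P/∂n| = fV + V²/R  →  V² + fR·V − fR·V_g = 0
With fR = 1.07×10⁻⁴ × 232×10³ m = 24.8 m/s:
V = [−fR + √((fR)² + 4 fR V_g)]/2 = [−24.8 + √(24.8² + 4×24.8×10)]/2 = 7.65 m/s
Subgeostrophic (V < V_g = 10 m/s), as expected around a low.
Converting: 7.65 m/s × 1.944 = 14.9 knots

14.9 knots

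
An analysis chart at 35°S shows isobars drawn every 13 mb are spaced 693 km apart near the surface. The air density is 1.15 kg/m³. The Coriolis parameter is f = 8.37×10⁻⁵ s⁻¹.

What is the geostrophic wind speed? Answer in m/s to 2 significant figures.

19 m/s

Pressure gradient: |∂P/∂n| = 1300 Pa / 693000 m = 1.88×10⁻³ Pa/m
Geostrophic balance (pressure-gradient force = Coriolis force):
V_g = (1/(fρ)) |∂P/∂n| = 1.88×10⁻³ / (8.37×10⁻⁵ × 1.15) = 19.5 m/s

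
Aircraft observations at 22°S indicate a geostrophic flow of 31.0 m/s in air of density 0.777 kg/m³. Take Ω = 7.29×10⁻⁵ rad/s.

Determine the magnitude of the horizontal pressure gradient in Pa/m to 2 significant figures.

Coriolis parameter at 22°S:
f = 2Ω sin φ = 2 × 7.29×10⁻⁵ × sin 22° = 5.46×10⁻⁵ s⁻¹
Geostrophic balance rearranged: |∂P/∂n| = f ρ V_g
|∂P/∂n| = 5.46×10⁻⁵ × 0.777 × 31.0 = 1.32×10⁻³ Pa/m

1.3×10⁻³ Pa/m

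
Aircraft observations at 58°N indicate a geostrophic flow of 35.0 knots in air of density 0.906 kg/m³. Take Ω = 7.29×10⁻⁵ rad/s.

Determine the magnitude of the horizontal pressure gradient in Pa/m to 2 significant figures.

Coriolis parameter at 58°N:
f = 2Ω sin φ = 2 × 7.29×10⁻⁵ × sin 58° = 1.24×10⁻⁴ s⁻¹
Wind speed in SI: 35.0 knots = 18.0 m/s
Geostrophic balance rearranged: |∂P/∂n| = f ρ V_g
|∂P/∂n| = 1.24×10⁻⁴ × 0.906 × 18.0 = 2.02×10⁻³ Pa/m

2.0×10⁻³ Pa/m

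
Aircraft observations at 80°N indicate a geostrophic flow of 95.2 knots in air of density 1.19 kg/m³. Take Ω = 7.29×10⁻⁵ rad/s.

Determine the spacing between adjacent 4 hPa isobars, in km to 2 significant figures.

Coriolis parameter at 80°N:
f = 2Ω sin φ = 2 × 7.29×10⁻⁵ × sin 80° = 1.44×10⁻⁴ s⁻¹
Wind speed in SI: 95.2 knots = 49.0 m/s
Geostrophic balance rearranged: |∂P/∂n| = f ρ V_g
|∂P/∂n| = 1.44×10⁻⁴ × 1.19 × 49.0 = 8.37×10⁻³ Pa/m
Isobar spacing: Δn = ΔP/|∂P/∂n| = 400 Pa / 8.37×10⁻³ Pa/m = 47800 m ≈ 48 km

48 km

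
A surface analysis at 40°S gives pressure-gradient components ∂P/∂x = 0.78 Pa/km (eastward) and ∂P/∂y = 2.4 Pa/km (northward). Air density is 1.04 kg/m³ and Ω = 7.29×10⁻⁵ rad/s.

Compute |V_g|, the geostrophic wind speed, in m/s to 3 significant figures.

25.9 m/s

Coriolis parameter at 40°S:
f = 2Ω sin φ = 2 × 7.29×10⁻⁵ × sin 40° = 9.37×10⁻⁵ s⁻¹
In the Southern Hemisphere f is negative: f = −9.37×10⁻⁵ s⁻¹.
Component geostrophic relations (x east, y north):
u_g = −(1/(fρ)) ∂P/∂y,  v_g = (1/(fρ)) ∂P/∂x
u_g = −(2.4×10⁻³)/(−9.37×10⁻⁵ × 1.04) = 24.6 m/s;  v_g = (0.78×10⁻³)/(−9.37×10⁻⁵ × 1.04) = −8.00 m/s
|V_g| = √(u_g² + v_g²) = 25.9 m/s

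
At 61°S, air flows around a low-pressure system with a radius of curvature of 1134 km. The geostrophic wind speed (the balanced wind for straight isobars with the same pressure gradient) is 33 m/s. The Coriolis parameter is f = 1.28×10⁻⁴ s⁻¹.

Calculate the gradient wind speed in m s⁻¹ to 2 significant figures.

Around a low, centrifugal force acts outward with Coriolis, so pressure-gradient force balances both:
(1/ρ)|∂P/∂n| = fV + V²/R  →  V² + fR·V − fR·V_g = 0
With fR = 1.28×10⁻⁴ × 1134×10³ m = 145 m/s:
V = [−fR + √((fR)² + 4 fR V_g)]/2 = [−145 + √(145² + 4×145×33)]/2 = 27.7 m/s
Subgeostrophic (V < V_g = 33 m/s), as expected around a low.

28 m s⁻¹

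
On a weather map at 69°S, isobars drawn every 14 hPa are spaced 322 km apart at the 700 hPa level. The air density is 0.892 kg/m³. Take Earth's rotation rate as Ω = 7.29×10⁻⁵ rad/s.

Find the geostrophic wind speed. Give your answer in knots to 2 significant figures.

70 knots

Coriolis parameter at 69°S:
f = 2Ω sin φ = 2 × 7.29×10⁻⁵ × sin 69° = 1.36×10⁻⁴ s⁻¹
Pressure gradient: |∂P/∂n| = 1400 Pa / 322000 m = 4.35×10⁻³ Pa/m
Geostrophic balance (pressure-gradient force = Coriolis force):
V_g = (1/(fρ)) |∂P/∂n| = 4.35×10⁻³ / (1.36×10⁻⁴ × 0.892) = 35.8 m/s
Converting: 35.8 m/s × 1.944 = 70 knots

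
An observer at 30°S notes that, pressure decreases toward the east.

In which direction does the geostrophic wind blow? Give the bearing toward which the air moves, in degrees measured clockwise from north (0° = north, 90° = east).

The pressure-gradient force points toward the east (bearing 090°).
Geostrophic balance: in the Southern Hemisphere the Coriolis force deflects motion to the left, so the geostrophic wind blows 90° to the left of the pressure-gradient force (low pressure on the right).
Rotating 090° by 90° counterclockwise gives 000° — the wind blows toward the north.

000°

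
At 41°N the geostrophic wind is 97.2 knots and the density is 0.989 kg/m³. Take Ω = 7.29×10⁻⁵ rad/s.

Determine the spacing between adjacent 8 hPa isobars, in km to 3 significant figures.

Coriolis parameter at 41°N:
f = 2Ω sin φ = 2 × 7.29×10⁻⁵ × sin 41° = 9.57×10⁻⁵ s⁻¹
Wind speed in SI: 97.2 knots = 50.0 m/s
Geostrophic balance rearranged: |∂P/∂n| = f ρ V_g
|∂P/∂n| = 9.57×10⁻⁵ × 0.989 × 50.0 = 4.73×10⁻³ Pa/m
Isobar spacing: Δn = ΔP/|∂P/∂n| = 800 Pa / 4.73×10⁻³ Pa/m = 169118 m ≈ 169 km

169 km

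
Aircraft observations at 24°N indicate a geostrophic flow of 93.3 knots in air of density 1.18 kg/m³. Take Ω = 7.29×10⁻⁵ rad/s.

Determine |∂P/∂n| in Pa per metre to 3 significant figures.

Coriolis parameter at 24°N:
f = 2Ω sin φ = 2 × 7.29×10⁻⁵ × sin 24° = 5.93×10⁻⁵ s⁻¹
Wind speed in SI: 93.3 knots = 48.0 m/s
Geostrophic balance rearranged: |∂P/∂n| = f ρ V_g
|∂P/∂n| = 5.93×10⁻⁵ × 1.18 × 48.0 = 3.36×10⁻³ Pa/m

3.36×10⁻³ Pa/m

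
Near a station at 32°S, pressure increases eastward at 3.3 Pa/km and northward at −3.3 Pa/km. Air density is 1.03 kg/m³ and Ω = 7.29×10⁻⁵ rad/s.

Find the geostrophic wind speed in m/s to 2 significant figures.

59 m/s

Coriolis parameter at 32°S:
f = 2Ω sin φ = 2 × 7.29×10⁻⁵ × sin 32° = 7.73×10⁻⁵ s⁻¹
In the Southern Hemisphere f is negative: f = −7.73×10⁻⁵ s⁻¹.
Component geostrophic relations (x east, y north):
u_g = −(1/(fρ)) ∂P/∂y,  v_g = (1/(fρ)) ∂P/∂x
u_g = −(−3.3×10⁻³)/(−7.73×10⁻⁵ × 1.03) = −41.5 m/s;  v_g = (3.3×10⁻³)/(−7.73×10⁻⁵ × 1.03) = −41.5 m/s
|V_g| = √(u_g² + v_g²) = 58.6 m/s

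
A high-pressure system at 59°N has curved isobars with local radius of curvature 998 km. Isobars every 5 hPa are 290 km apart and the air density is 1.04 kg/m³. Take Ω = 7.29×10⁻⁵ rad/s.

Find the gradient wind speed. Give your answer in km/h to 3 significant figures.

Coriolis parameter at 59°N:
f = 2Ω sin φ = 2 × 7.29×10⁻⁵ × sin 59° = 1.25×10⁻⁴ s⁻¹
Pressure gradient: |∂P/∂n| = 500 Pa / 290000 m = 1.72×10⁻³ Pa/m
Geostrophic speed: V_g = |∂P/∂n|/(fρ) = 1.72×10⁻³/(1.25×10⁻⁴ × 1.04) = 13.3 m/s
Around a high, pressure-gradient force acts outward with centrifugal, so Coriolis balances both:
fV = (1/ρ)|∂P/∂n| + V²/R  →  V² − fR·V + fR·V_g = 0
With fR = 1.25×10⁻⁴ × 998×10³ m = 125 m/s:
V = [fR − √((fR)² − 4 fR V_g)]/2 = [125 − √(125² − 4×125×13.3)]/2 = 15.1 m/s
Supergeostrophic (V > V_g = 13.3 m/s), as expected around a high.
Converting: 15.1 m/s × 3.6 = 54.3 km/h

54.3 km/h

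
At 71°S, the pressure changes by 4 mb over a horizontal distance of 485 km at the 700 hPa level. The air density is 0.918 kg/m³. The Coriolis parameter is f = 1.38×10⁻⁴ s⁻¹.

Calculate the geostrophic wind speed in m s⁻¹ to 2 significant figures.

6.5 m s⁻¹

Pressure gradient: |∂P/∂n| = 400 Pa / 485000 m = 8.25×10⁻⁴ Pa/m
Geostrophic balance (pressure-gradient force = Coriolis force):
V_g = (1/(fρ)) |∂P/∂n| = 8.25×10⁻⁴ / (1.38×10⁻⁴ × 0.918) = 6.51 m/s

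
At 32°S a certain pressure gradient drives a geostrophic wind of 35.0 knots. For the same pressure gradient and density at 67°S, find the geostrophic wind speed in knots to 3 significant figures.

20.1 knots

With the same pressure gradient and density, V_g ∝ 1/f ∝ 1/sin φ.
V₂ = V₁ · sin φ₁ / sin φ₂ = 35.0 × sin 32° / sin 67°
V₂ = 35.0 × 0.5299/0.9205 = 20.1 knots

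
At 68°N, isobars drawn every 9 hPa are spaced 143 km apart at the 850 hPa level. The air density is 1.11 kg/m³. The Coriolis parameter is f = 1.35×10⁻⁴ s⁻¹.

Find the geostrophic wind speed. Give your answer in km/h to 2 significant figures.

150 km/h

Pressure gradient: |∂P/∂n| = 900 Pa / 143000 m = 6.29×10⁻³ Pa/m
Geostrophic balance (pressure-gradient force = Coriolis force):
V_g = (1/(fρ)) |∂P/∂n| = 6.29×10⁻³ / (1.35×10⁻⁴ × 1.11) = 42.0 m/s
Converting: 42.0 m/s × 3.6 = 150 km/h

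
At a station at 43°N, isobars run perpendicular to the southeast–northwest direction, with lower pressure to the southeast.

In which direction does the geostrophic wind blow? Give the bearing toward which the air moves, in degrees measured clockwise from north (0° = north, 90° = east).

The pressure-gradient force points toward the southeast (bearing 135°).
Geostrophic balance: in the Northern Hemisphere the Coriolis force deflects motion to the right, so the geostrophic wind blows 90° to the right of the pressure-gradient force (low pressure on the left).
Rotating 135° by 90° clockwise gives 225° — the wind blows toward the southwest.

225°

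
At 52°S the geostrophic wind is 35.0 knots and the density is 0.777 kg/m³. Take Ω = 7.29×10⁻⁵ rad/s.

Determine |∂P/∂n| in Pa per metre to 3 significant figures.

1.61×10⁻³ Pa/m

Coriolis parameter at 52°S:
f = 2Ω sin φ = 2 × 7.29×10⁻⁵ × sin 52° = 1.15×10⁻⁴ s⁻¹
Wind speed in SI: 35.0 knots = 18.0 m/s
Geostrophic balance rearranged: |∂P/∂n| = f ρ V_g
|∂P/∂n| = 1.15×10⁻⁴ × 0.777 × 18.0 = 1.61×10⁻³ Pa/m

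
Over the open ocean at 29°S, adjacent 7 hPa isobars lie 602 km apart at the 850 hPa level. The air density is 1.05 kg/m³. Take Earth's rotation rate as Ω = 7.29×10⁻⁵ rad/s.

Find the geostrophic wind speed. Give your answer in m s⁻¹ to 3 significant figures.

15.7 m s⁻¹

Coriolis parameter at 29°S:
f = 2Ω sin φ = 2 × 7.29×10⁻⁵ × sin 29° = 7.07×10⁻⁵ s⁻¹
Pressure gradient: |∂P/∂n| = 700 Pa / 602000 m = 1.16×10⁻³ Pa/m
Geostrophic balance (pressure-gradient force = Coriolis force):
V_g = (1/(fρ)) |∂P/∂n| = 1.16×10⁻³ / (7.07×10⁻⁵ × 1.05) = 15.7 m/s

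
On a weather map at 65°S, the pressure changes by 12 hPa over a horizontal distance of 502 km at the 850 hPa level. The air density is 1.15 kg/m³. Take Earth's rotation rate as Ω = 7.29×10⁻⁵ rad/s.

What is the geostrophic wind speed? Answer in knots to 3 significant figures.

30.6 knots

Coriolis parameter at 65°S:
f = 2Ω sin φ = 2 × 7.29×10⁻⁵ × sin 65° = 1.32×10⁻⁴ s⁻¹
Pressure gradient: |∂P/∂n| = 1200 Pa / 502000 m = 2.39×10⁻³ Pa/m
Geostrophic balance (pressure-gradient force = Coriolis force):
V_g = (1/(fρ)) |∂P/∂n| = 2.39×10⁻³ / (1.32×10⁻⁴ × 1.15) = 15.7 m/s
Converting: 15.7 m/s × 1.944 = 30.6 knots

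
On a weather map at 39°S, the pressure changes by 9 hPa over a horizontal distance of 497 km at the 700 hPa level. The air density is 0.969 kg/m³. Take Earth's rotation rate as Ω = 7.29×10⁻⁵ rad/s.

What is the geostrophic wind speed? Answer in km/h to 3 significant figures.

Coriolis parameter at 39°S:
f = 2Ω sin φ = 2 × 7.29×10⁻⁵ × sin 39° = 9.18×10⁻⁵ s⁻¹
Pressure gradient: |∂P/∂n| = 900 Pa / 497000 m = 1.81×10⁻³ Pa/m
Geostrophic balance (pressure-gradient force = Coriolis force):
V_g = (1/(fρ)) |∂P/∂n| = 1.81×10⁻³ / (9.18×10⁻⁵ × 0.969) = 20.4 m/s
Converting: 20.4 m/s × 3.6 = 73.3 km/h

73.3 km/h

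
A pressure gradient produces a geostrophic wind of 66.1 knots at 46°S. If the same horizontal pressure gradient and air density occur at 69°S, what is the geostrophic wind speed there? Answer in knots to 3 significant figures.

50.9 knots

With the same pressure gradient and density, V_g ∝ 1/f ∝ 1/sin φ.
V₂ = V₁ · sin φ₁ / sin φ₂ = 66.1 × sin 46° / sin 69°
V₂ = 66.1 × 0.7193/0.9336 = 50.9 knots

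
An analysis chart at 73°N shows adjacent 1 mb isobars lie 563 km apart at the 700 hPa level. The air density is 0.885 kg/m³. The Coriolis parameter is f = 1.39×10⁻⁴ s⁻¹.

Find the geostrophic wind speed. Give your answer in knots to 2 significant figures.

Pressure gradient: |∂P/∂n| = 100 Pa / 563000 m = 1.78×10⁻⁴ Pa/m
Geostrophic balance (pressure-gradient force = Coriolis force):
V_g = (1/(fρ)) |∂P/∂n| = 1.78×10⁻⁴ / (1.39×10⁻⁴ × 0.885) = 1.44 m/s
Converting: 1.44 m/s × 1.944 = 2.8 knots

2.8 knots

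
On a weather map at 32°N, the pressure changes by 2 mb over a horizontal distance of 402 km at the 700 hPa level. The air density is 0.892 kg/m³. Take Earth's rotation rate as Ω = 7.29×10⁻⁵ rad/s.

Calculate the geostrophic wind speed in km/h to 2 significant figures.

26 km/h

Coriolis parameter at 32°N:
f = 2Ω sin φ = 2 × 7.29×10⁻⁵ × sin 32° = 7.73×10⁻⁵ s⁻¹
Pressure gradient: |∂P/∂n| = 200 Pa / 402000 m = 4.98×10⁻⁴ Pa/m
Geostrophic balance (pressure-gradient force = Coriolis force):
V_g = (1/(fρ)) |∂P/∂n| = 4.98×10⁻⁴ / (7.73×10⁻⁵ × 0.892) = 7.22 m/s
Converting: 7.22 m/s × 3.6 = 26 km/h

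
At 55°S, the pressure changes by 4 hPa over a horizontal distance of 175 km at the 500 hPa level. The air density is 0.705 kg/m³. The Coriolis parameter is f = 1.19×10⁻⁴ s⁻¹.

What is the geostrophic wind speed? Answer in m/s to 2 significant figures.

27 m/s

Pressure gradient: |∂P/∂n| = 400 Pa / 175000 m = 2.29×10⁻³ Pa/m
Geostrophic balance (pressure-gradient force = Coriolis force):
V_g = (1/(fρ)) |∂P/∂n| = 2.29×10⁻³ / (1.19×10⁻⁴ × 0.705) = 27.2 m/s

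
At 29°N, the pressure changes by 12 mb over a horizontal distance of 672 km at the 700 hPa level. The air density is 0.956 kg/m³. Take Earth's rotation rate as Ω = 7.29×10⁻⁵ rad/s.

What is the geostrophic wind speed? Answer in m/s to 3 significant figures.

Coriolis parameter at 29°N:
f = 2Ω sin φ = 2 × 7.29×10⁻⁵ × sin 29° = 7.07×10⁻⁵ s⁻¹
Pressure gradient: |∂P/∂n| = 1200 Pa / 672000 m = 1.79×10⁻³ Pa/m
Geostrophic balance (pressure-gradient force = Coriolis force):
V_g = (1/(fρ)) |∂P/∂n| = 1.79×10⁻³ / (7.07×10⁻⁵ × 0.956) = 26.4 m/s

26.4 m/s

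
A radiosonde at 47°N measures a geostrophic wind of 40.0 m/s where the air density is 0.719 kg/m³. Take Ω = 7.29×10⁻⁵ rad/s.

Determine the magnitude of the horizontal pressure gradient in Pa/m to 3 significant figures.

Coriolis parameter at 47°N:
f = 2Ω sin φ = 2 × 7.29×10⁻⁵ × sin 47° = 1.07×10⁻⁴ s⁻¹
Geostrophic balance rearranged: |∂P/∂n| = f ρ V_g
|∂P/∂n| = 1.07×10⁻⁴ × 0.719 × 40.0 = 3.07×10⁻³ Pa/m

3.07×10⁻³ Pa/m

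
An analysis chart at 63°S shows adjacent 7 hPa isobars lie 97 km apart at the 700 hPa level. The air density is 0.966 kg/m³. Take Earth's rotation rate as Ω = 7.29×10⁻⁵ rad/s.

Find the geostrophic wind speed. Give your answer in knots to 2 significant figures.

Coriolis parameter at 63°S:
f = 2Ω sin φ = 2 × 7.29×10⁻⁵ × sin 63° = 1.30×10⁻⁴ s⁻¹
Pressure gradient: |∂P/∂n| = 700 Pa / 97000 m = 7.22×10⁻³ Pa/m
Geostrophic balance (pressure-gradient force = Coriolis force):
V_g = (1/(fρ)) |∂P/∂n| = 7.22×10⁻³ / (1.30×10⁻⁴ × 0.966) = 57.5 m/s
Converting: 57.5 m/s × 1.944 = 110 knots

110 knots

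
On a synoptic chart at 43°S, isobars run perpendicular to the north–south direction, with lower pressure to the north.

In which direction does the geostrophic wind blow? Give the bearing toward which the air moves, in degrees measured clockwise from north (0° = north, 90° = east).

270°

The pressure-gradient force points toward the north (bearing 000°).
Geostrophic balance: in the Southern Hemisphere the Coriolis force deflects motion to the left, so the geostrophic wind blows 90° to the left of the pressure-gradient force (low pressure on the right).
Rotating 000° by 90° counterclockwise gives 270° — the wind blows toward the west.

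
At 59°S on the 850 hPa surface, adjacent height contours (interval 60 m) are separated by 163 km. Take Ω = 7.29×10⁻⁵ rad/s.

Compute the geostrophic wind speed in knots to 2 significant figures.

Coriolis parameter at 59°S:
f = 2Ω sin φ = 2 × 7.29×10⁻⁵ × sin 59° = 1.25×10⁻⁴ s⁻¹
Height gradient: |∂Z/∂n| = 60 m / 163000 m = 3.68×10⁻⁴
On a pressure surface, geostrophic balance gives V_g = (g/f)|∂Z/∂n|:
V_g = 9.81 × 3.68×10⁻⁴ / 1.25×10⁻⁴ = 28.9 m/s
Converting: 28.9 m/s × 1.944 = 56 knots

56 knots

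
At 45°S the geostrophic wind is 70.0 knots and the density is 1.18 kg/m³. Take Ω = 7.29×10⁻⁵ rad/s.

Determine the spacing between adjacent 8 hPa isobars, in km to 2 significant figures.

180 km

Coriolis parameter at 45°S:
f = 2Ω sin φ = 2 × 7.29×10⁻⁵ × sin 45° = 1.03×10⁻⁴ s⁻¹
Wind speed in SI: 70.0 knots = 36.0 m/s
Geostrophic balance rearranged: |∂P/∂n| = f ρ V_g
|∂P/∂n| = 1.03×10⁻⁴ × 1.18 × 36.0 = 4.38×10⁻³ Pa/m
Isobar spacing: Δn = ΔP/|∂P/∂n| = 800 Pa / 4.38×10⁻³ Pa/m = 182612 m ≈ 180 km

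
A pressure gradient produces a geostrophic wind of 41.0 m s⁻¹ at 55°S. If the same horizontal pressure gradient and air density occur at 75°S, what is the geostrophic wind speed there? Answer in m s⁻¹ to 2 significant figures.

With the same pressure gradient and density, V_g ∝ 1/f ∝ 1/sin φ.
V₂ = V₁ · sin φ₁ / sin φ₂ = 41.0 × sin 55° / sin 75°
V₂ = 41.0 × 0.8192/0.9659 = 35 m s⁻¹

35 m s⁻¹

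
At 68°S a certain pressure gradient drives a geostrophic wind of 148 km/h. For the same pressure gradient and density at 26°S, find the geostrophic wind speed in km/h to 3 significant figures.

With the same pressure gradient and density, V_g ∝ 1/f ∝ 1/sin φ.
V₂ = V₁ · sin φ₁ / sin φ₂ = 148 × sin 68° / sin 26°
V₂ = 148 × 0.9272/0.4384 = 313 km/h

313 km/h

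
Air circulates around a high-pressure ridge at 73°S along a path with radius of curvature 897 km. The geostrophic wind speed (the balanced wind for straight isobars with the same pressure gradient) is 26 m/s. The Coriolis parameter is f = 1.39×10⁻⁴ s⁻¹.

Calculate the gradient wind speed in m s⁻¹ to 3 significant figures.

Around a high, pressure-gradient force acts outward with centrifugal, so Coriolis balances both:
fV = (1/ρ)|∂P/∂n| + V²/R  →  V² − fR·V + fR·V_g = 0
With fR = 1.39×10⁻⁴ × 897×10³ m = 125 m/s:
V = [fR − √((fR)² − 4 fR V_g)]/2 = [125 − √(125² − 4×125×26)]/2 = 37 m/s
Supergeostrophic (V > V_g = 26 m/s), as expected around a high.

37.0 m s⁻¹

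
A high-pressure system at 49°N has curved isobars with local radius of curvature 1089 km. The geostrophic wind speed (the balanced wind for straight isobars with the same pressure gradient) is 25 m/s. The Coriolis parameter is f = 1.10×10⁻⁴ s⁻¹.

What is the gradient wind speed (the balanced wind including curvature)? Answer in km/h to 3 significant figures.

Around a high, pressure-gradient force acts outward with centrifugal, so Coriolis balances both:
fV = (1/ρ)|∂P/∂n| + V²/R  →  V² − fR·V + fR·V_g = 0
With fR = 1.10×10⁻⁴ × 1089×10³ m = 120 m/s:
V = [fR − √((fR)² − 4 fR V_g)]/2 = [120 − √(120² − 4×120×25)]/2 = 35.6 m/s
Supergeostrophic (V > V_g = 25 m/s), as expected around a high.
Converting: 35.6 m/s × 3.6 = 128 km/h

128 km/h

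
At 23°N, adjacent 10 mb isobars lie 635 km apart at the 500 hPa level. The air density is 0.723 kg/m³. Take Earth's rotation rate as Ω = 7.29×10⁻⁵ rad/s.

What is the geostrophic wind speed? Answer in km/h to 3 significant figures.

Coriolis parameter at 23°N:
f = 2Ω sin φ = 2 × 7.29×10⁻⁵ × sin 23° = 5.70×10⁻⁵ s⁻¹
Pressure gradient: |∂P/∂n| = 1000 Pa / 635000 m = 1.57×10⁻³ Pa/m
Geostrophic balance (pressure-gradient force = Coriolis force):
V_g = (1/(fρ)) |∂P/∂n| = 1.57×10⁻³ / (5.70×10⁻⁵ × 0.723) = 38.2 m/s
Converting: 38.2 m/s × 3.6 = 138 km/h

138 km/h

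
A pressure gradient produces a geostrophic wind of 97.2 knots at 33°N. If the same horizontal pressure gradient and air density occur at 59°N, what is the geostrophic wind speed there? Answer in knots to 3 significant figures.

With the same pressure gradient and density, V_g ∝ 1/f ∝ 1/sin φ.
V₂ = V₁ · sin φ₁ / sin φ₂ = 97.2 × sin 33° / sin 59°
V₂ = 97.2 × 0.5446/0.8572 = 61.8 knots

61.8 knots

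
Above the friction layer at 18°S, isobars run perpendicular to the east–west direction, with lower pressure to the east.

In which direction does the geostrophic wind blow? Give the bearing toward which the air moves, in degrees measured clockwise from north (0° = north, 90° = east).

000°

The pressure-gradient force points toward the east (bearing 090°).
Geostrophic balance: in the Southern Hemisphere the Coriolis force deflects motion to the left, so the geostrophic wind blows 90° to the left of the pressure-gradient force (low pressure on the right).
Rotating 090° by 90° counterclockwise gives 000° — the wind blows toward the north.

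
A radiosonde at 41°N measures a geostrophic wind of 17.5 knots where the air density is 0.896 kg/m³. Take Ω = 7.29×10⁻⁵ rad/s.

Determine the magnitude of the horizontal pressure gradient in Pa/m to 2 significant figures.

7.7×10⁻⁴ Pa/m

Coriolis parameter at 41°N:
f = 2Ω sin φ = 2 × 7.29×10⁻⁵ × sin 41° = 9.57×10⁻⁵ s⁻¹
Wind speed in SI: 17.5 knots = 9.00 m/s
Geostrophic balance rearranged: |∂P/∂n| = f ρ V_g
|∂P/∂n| = 9.57×10⁻⁵ × 0.896 × 9.00 = 7.72×10⁻⁴ Pa/m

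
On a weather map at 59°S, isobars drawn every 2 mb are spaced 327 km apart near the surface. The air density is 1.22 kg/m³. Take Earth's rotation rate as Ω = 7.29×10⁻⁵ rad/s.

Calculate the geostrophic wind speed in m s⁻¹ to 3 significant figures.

Coriolis parameter at 59°S:
f = 2Ω sin φ = 2 × 7.29×10⁻⁵ × sin 59° = 1.25×10⁻⁴ s⁻¹
Pressure gradient: |∂P/∂n| = 200 Pa / 327000 m = 6.12×10⁻⁴ Pa/m
Geostrophic balance (pressure-gradient force = Coriolis force):
V_g = (1/(fρ)) |∂P/∂n| = 6.12×10⁻⁴ / (1.25×10⁻⁴ × 1.22) = 4.01 m/s

4.01 m s⁻¹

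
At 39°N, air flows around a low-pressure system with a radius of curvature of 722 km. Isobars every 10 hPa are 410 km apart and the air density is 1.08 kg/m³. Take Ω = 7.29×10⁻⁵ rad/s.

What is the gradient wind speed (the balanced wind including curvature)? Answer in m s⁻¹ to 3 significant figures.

19.1 m s⁻¹

Coriolis parameter at 39°N:
f = 2Ω sin φ = 2 × 7.29×10⁻⁵ × sin 39° = 9.18×10⁻⁵ s⁻¹
Pressure gradient: |∂P/∂n| = 1000 Pa / 410000 m = 2.44×10⁻³ Pa/m
Geostrophic speed: V_g = |∂P/∂n|/(fρ) = 2.44×10⁻³/(9.18×10⁻⁵ × 1.08) = 24.6 m/s
Around a low, centrifugal force acts outward with Coriolis, so pressure-gradient force balances both:
(1/ρ)|∂P/∂n| = fV + V²/R  →  V² + fR·V − fR·V_g = 0
With fR = 9.18×10⁻⁵ × 722×10³ m = 66.2 m/s:
V = [−fR + √((fR)² + 4 fR V_g)]/2 = [−66.2 + √(66.2² + 4×66.2×24.6)]/2 = 19.1 m/s
Subgeostrophic (V < V_g = 24.6 m/s), as expected around a low.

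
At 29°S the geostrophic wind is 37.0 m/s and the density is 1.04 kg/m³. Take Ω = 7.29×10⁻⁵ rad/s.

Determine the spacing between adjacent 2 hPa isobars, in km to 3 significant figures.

73.5 km

Coriolis parameter at 29°S:
f = 2Ω sin φ = 2 × 7.29×10⁻⁵ × sin 29° = 7.07×10⁻⁵ s⁻¹
Geostrophic balance rearranged: |∂P/∂n| = f ρ V_g
|∂P/∂n| = 7.07×10⁻⁵ × 1.04 × 37.0 = 2.72×10⁻³ Pa/m
Isobar spacing: Δn = ΔP/|∂P/∂n| = 200 Pa / 2.72×10⁻³ Pa/m = 73530 m ≈ 73.5 km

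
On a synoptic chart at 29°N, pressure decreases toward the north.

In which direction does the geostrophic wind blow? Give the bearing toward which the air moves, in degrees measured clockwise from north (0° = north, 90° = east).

090°

The pressure-gradient force points toward the north (bearing 000°).
Geostrophic balance: in the Northern Hemisphere the Coriolis force deflects motion to the right, so the geostrophic wind blows 90° to the right of the pressure-gradient force (low pressure on the left).
Rotating 000° by 90° clockwise gives 090° — the wind blows toward the east.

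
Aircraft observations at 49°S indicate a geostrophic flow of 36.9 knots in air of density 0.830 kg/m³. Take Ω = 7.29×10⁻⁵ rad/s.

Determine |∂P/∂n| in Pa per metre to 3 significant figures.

1.73×10⁻³ Pa/m

Coriolis parameter at 49°S:
f = 2Ω sin φ = 2 × 7.29×10⁻⁵ × sin 49° = 1.10×10⁻⁴ s⁻¹
Wind speed in SI: 36.9 knots = 19.0 m/s
Geostrophic balance rearranged: |∂P/∂n| = f ρ V_g
|∂P/∂n| = 1.10×10⁻⁴ × 0.830 × 19.0 = 1.73×10⁻³ Pa/m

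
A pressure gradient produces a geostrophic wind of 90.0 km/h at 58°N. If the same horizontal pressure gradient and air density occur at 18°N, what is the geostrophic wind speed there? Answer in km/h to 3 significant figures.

247 km/h

With the same pressure gradient and density, V_g ∝ 1/f ∝ 1/sin φ.
V₂ = V₁ · sin φ₁ / sin φ₂ = 90.0 × sin 58° / sin 18°
V₂ = 90.0 × 0.8480/0.3090 = 247 km/h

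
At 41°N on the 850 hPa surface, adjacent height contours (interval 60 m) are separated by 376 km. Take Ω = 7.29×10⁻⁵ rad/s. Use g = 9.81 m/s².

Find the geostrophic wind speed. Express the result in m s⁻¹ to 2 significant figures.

Coriolis parameter at 41°N:
f = 2Ω sin φ = 2 × 7.29×10⁻⁵ × sin 41° = 9.57×10⁻⁵ s⁻¹
Height gradient: |∂Z/∂n| = 60 m / 376000 m = 1.60×10⁻⁴
On a pressure surface, geostrophic balance gives V_g = (g/f)|∂Z/∂n|:
V_g = 9.81 × 1.60×10⁻⁴ / 9.57×10⁻⁵ = 16.4 m/s

16 m s⁻¹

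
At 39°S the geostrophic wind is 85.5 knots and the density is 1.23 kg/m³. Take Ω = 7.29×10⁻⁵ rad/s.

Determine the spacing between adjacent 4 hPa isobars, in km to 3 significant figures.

80.6 km

Coriolis parameter at 39°S:
f = 2Ω sin φ = 2 × 7.29×10⁻⁵ × sin 39° = 9.18×10⁻⁵ s⁻¹
Wind speed in SI: 85.5 knots = 44.0 m/s
Geostrophic balance rearranged: |∂P/∂n| = f ρ V_g
|∂P/∂n| = 9.18×10⁻⁵ × 1.23 × 44.0 = 4.96×10⁻³ Pa/m
Isobar spacing: Δn = ΔP/|∂P/∂n| = 400 Pa / 4.96×10⁻³ Pa/m = 80579 m ≈ 80.6 km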